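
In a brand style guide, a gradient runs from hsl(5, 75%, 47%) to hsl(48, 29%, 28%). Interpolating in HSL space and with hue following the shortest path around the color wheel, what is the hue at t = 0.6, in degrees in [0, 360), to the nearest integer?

31

Hue arc: Δh = 48 − 5 = 43° (|Δh| ≤ 180, already the shorter path).
H = 5 + 0.6 × (43) = 30.8 → 31°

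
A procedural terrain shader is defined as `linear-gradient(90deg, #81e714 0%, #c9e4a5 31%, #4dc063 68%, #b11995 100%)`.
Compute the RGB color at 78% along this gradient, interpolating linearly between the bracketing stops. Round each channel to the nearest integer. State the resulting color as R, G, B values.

78% lies between the 68% and 100% stops, so the local fraction is t = (78 − 68)/(100 − 68) = 10/32 ≈ 0.3125.
#4dc063 → (77, 192, 99); #b11995 → (177, 25, 149).
R = 77 + 0.3125 × (177 − 77) = 108.25 → 108
G = 192 + 0.3125 × (25 − 192) = 139.812 → 140
B = 99 + 0.3125 × (149 − 99) = 114.625 → 115

(108, 140, 115)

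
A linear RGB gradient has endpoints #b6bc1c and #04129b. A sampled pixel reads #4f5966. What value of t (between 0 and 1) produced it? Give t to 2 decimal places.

0.58

Invert the lerp on the R channel (largest span, 178): t = (79 − 182) / (4 − 182) = -103/-178 = 0.57865.
Check on G: (89 − 188)/(18 − 188) = 0.5824 ✓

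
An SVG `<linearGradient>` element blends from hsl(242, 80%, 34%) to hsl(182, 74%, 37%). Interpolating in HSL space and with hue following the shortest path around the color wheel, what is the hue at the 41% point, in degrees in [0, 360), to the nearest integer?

217

Hue arc: Δh = 182 − 242 = -60° (|Δh| ≤ 180, already the shorter path).
H = 242 + 0.41 × (-60) = 217.4 → 217°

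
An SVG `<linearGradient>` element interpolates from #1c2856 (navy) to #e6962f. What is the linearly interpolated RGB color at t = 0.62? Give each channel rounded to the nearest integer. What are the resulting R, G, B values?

#1c2856 → (28, 40, 86); #e6962f → (230, 150, 47).
R = 28 + 0.62 × (230 − 28) = 28 + 0.62 × 202 = 153.24 → 153
G = 40 + 0.62 × (150 − 40) = 40 + 0.62 × 110 = 108.2 → 108
B = 86 + 0.62 × (47 − 86) = 86 + 0.62 × -39 = 61.82 → 62
So the blended color is (153, 108, 62), about #996c3e.

(153, 108, 62)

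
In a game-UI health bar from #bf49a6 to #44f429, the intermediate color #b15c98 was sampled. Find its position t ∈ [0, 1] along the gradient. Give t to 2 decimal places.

Invert the lerp on the G channel (largest span, 171): t = (92 − 73) / (244 − 73) = 19/171 = 0.11111.
Check on R: (177 − 191)/(68 − 191) = 0.1138 ✓

0.11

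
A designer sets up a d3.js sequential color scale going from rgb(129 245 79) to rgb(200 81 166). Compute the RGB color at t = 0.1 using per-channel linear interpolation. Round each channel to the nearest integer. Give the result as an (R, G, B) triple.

(136, 229, 88)

R = 129 + 0.1 × (200 − 129) = 129 + 0.1 × 71 = 136.1 → 136
G = 245 + 0.1 × (81 − 245) = 245 + 0.1 × -164 = 228.6 → 229
B = 79 + 0.1 × (166 − 79) = 79 + 0.1 × 87 = 87.7 → 88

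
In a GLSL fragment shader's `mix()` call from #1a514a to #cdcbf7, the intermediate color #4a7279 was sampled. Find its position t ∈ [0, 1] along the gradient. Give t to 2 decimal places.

0.27

Invert the lerp on the R channel (largest span, 179): t = (74 − 26) / (205 − 26) = 48/179 = 0.26816.
Check on G: (114 − 81)/(203 − 81) = 0.2705 ✓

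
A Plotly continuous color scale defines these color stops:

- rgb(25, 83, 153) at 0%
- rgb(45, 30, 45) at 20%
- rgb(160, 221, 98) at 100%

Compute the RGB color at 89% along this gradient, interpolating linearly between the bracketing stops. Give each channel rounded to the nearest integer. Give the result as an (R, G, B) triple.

(144, 195, 91)

89% lies between the 20% and 100% stops, so the local fraction is t = (89 − 20)/(100 − 20) = 69/80 ≈ 0.8625.
R = 45 + 0.8625 × (160 − 45) = 144.188 → 144
G = 30 + 0.8625 × (221 − 30) = 194.738 → 195
B = 45 + 0.8625 × (98 − 45) = 90.713 → 91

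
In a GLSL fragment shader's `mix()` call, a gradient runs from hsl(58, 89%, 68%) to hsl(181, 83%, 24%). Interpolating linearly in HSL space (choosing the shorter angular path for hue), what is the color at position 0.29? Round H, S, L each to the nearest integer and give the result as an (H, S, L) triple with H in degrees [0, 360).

(94, 87, 55)

Hue arc: Δh = 181 − 58 = 123° (|Δh| ≤ 180, already the shorter path).
H = 58 + 0.29 × (123) = 93.67 → 94°
S = 89 + 0.29 × (83 − 89) = 87.26 → 87%
L = 68 + 0.29 × (24 − 68) = 55.24 → 55%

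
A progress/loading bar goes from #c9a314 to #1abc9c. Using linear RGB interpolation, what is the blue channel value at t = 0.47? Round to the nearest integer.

84

B₁ = 20 (from #c9a314), B₂ = 156 (from #1abc9c).
B = 20 + 0.47 × (156 − 20) = 83.92 → 84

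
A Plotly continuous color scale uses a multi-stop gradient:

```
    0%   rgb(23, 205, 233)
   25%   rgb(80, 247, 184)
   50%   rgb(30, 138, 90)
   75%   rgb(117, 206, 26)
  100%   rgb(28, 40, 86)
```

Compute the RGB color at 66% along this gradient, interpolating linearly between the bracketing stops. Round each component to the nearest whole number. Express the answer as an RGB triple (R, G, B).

(86, 182, 49)

66% lies between the 50% and 75% stops, so the local fraction is t = (66 − 50)/(75 − 50) = 16/25 ≈ 0.64.
R = 30 + 0.64 × (117 − 30) = 85.68 → 86
G = 138 + 0.64 × (206 − 138) = 181.52 → 182
B = 90 + 0.64 × (26 − 90) = 49.04 → 49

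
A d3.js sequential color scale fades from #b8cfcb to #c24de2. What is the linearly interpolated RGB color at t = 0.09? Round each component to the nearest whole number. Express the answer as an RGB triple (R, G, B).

#b8cfcb → (184, 207, 203); #c24de2 → (194, 77, 226).
R = 184 + 0.09 × (194 − 184) = 184 + 0.09 × 10 = 184.9 → 185
G = 207 + 0.09 × (77 − 207) = 207 + 0.09 × -130 = 195.3 → 195
B = 203 + 0.09 × (226 − 203) = 203 + 0.09 × 23 = 205.07 → 205

(185, 195, 205)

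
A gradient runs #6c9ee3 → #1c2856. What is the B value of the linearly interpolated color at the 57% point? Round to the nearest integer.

B₁ = 227 (from #6c9ee3), B₂ = 86 (from #1c2856).
B = 227 + 0.57 × (86 − 227) = 146.63 → 147

147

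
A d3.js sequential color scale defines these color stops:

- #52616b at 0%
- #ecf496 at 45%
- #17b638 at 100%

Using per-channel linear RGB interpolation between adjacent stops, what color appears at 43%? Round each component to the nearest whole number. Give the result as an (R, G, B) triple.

(229, 237, 148)

43% lies between the 0% and 45% stops, so the local fraction is t = (43 − 0)/(45 − 0) = 43/45 ≈ 0.9556.
#52616b → (82, 97, 107); #ecf496 → (236, 244, 150).
R = 82 + 0.9556 × (236 − 82) = 229.162 → 229
G = 97 + 0.9556 × (244 − 97) = 237.473 → 237
B = 107 + 0.9556 × (150 − 107) = 148.091 → 148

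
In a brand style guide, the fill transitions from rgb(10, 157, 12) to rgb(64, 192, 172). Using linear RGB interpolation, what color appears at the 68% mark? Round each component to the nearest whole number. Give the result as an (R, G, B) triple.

68% corresponds to t = 0.68.
R = 10 + 0.68 × (64 − 10) = 10 + 0.68 × 54 = 46.72 → 47
G = 157 + 0.68 × (192 − 157) = 157 + 0.68 × 35 = 180.8 → 181
B = 12 + 0.68 × (172 − 12) = 12 + 0.68 × 160 = 120.8 → 121

(47, 181, 121)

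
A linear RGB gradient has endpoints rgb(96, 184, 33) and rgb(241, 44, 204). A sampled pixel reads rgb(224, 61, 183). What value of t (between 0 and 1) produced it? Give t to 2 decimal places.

Invert the lerp on the B channel (largest span, 171): t = (183 − 33) / (204 − 33) = 150/171 = 0.87719.
Check on R: (224 − 96)/(241 − 96) = 0.8828 ✓

0.88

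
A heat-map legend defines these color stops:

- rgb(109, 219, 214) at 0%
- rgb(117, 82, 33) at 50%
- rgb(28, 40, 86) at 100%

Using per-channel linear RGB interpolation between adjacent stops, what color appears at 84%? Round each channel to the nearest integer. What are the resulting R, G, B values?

(56, 53, 69)

84% lies between the 50% and 100% stops, so the local fraction is t = (84 − 50)/(100 − 50) = 34/50 ≈ 0.68.
R = 117 + 0.68 × (28 − 117) = 56.48 → 56
G = 82 + 0.68 × (40 − 82) = 53.44 → 53
B = 33 + 0.68 × (86 − 33) = 69.04 → 69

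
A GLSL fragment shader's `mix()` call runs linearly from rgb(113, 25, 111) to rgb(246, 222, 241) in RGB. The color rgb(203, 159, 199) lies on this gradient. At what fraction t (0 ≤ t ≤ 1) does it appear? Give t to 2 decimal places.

Invert the lerp on the G channel (largest span, 197): t = (159 − 25) / (222 − 25) = 134/197 = 0.6802.
Check on R: (203 − 113)/(246 − 113) = 0.6767 ✓

0.68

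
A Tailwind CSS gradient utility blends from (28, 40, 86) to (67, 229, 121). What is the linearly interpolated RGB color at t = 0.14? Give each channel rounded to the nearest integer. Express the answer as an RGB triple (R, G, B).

R = 28 + 0.14 × (67 − 28) = 28 + 0.14 × 39 = 33.46 → 33
G = 40 + 0.14 × (229 − 40) = 40 + 0.14 × 189 = 66.46 → 66
B = 86 + 0.14 × (121 − 86) = 86 + 0.14 × 35 = 90.9 → 91
So the blended color is (33, 66, 91), about #21425b.

(33, 66, 91)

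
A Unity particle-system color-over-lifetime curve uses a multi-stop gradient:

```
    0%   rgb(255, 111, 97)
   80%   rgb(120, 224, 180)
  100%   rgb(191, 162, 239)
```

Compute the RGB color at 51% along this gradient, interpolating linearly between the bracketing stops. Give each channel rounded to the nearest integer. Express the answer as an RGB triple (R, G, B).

51% lies between the 0% and 80% stops, so the local fraction is t = (51 − 0)/(80 − 0) = 51/80 ≈ 0.6375.
R = 255 + 0.6375 × (120 − 255) = 168.938 → 169
G = 111 + 0.6375 × (224 − 111) = 183.037 → 183
B = 97 + 0.6375 × (180 − 97) = 149.912 → 150

(169, 183, 150)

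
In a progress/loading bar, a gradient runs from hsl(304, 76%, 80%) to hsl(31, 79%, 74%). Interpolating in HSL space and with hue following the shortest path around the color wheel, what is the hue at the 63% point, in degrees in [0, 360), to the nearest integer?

Hue: 31 − 304 = -273°, but |-273| > 180 so the shorter arc goes the other way: Δh = -273 + 360 = 87°.
H = 304 + 0.63 × (87) = 358.81 → 359°

359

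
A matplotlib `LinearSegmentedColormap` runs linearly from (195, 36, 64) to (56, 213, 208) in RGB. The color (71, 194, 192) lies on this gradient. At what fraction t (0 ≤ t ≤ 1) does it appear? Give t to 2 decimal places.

0.89

Invert the lerp on the G channel (largest span, 177): t = (194 − 36) / (213 − 36) = 158/177 = 0.89266.
Check on R: (71 − 195)/(56 − 195) = 0.8921 ✓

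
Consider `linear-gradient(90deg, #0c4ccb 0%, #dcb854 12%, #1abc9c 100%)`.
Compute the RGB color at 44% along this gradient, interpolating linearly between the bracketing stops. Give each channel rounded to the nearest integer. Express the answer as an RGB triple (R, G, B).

44% lies between the 12% and 100% stops, so the local fraction is t = (44 − 12)/(100 − 12) = 32/88 ≈ 0.3636.
#dcb854 → (220, 184, 84); #1abc9c → (26, 188, 156).
R = 220 + 0.3636 × (26 − 220) = 149.462 → 149
G = 184 + 0.3636 × (188 − 184) = 185.454 → 185
B = 84 + 0.3636 × (156 − 84) = 110.179 → 110

(149, 185, 110)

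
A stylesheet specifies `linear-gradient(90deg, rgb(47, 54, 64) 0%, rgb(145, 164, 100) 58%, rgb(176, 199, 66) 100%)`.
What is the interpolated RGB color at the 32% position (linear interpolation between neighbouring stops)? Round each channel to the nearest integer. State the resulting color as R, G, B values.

32% lies between the 0% and 58% stops, so the local fraction is t = (32 − 0)/(58 − 0) = 32/58 ≈ 0.5517.
R = 47 + 0.5517 × (145 − 47) = 101.067 → 101
G = 54 + 0.5517 × (164 − 54) = 114.687 → 115
B = 64 + 0.5517 × (100 − 64) = 83.861 → 84

(101, 115, 84)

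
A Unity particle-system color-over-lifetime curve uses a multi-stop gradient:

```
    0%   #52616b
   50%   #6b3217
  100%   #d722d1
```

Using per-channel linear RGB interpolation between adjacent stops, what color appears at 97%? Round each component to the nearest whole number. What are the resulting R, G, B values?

(209, 35, 198)

97% lies between the 50% and 100% stops, so the local fraction is t = (97 − 50)/(100 − 50) = 47/50 ≈ 0.94.
#6b3217 → (107, 50, 23); #d722d1 → (215, 34, 209).
R = 107 + 0.94 × (215 − 107) = 208.52 → 209
G = 50 + 0.94 × (34 − 50) = 34.96 → 35
B = 23 + 0.94 × (209 − 23) = 197.84 → 198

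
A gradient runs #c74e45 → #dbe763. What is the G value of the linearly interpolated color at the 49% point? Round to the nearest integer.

153

G₁ = 78 (from #c74e45), G₂ = 231 (from #dbe763).
G = 78 + 0.49 × (231 − 78) = 152.97 → 153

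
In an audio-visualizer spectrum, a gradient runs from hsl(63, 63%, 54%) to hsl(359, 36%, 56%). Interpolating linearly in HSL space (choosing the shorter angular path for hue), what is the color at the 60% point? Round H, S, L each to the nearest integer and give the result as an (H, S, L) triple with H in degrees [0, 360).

(25, 47, 55)

Hue: 359 − 63 = 296°, but |296| > 180 so the shorter arc goes the other way: Δh = 296 − 360 = -64°.
H = 63 + 0.6 × (-64) = 24.6 → 25°
S = 63 + 0.6 × (36 − 63) = 46.8 → 47%
L = 54 + 0.6 × (56 − 54) = 55.2 → 55%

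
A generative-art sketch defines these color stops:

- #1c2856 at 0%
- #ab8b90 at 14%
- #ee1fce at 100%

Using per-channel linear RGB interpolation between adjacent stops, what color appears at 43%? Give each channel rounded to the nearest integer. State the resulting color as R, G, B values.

(194, 103, 165)

43% lies between the 14% and 100% stops, so the local fraction is t = (43 − 14)/(100 − 14) = 29/86 ≈ 0.3372.
#ab8b90 → (171, 139, 144); #ee1fce → (238, 31, 206).
R = 171 + 0.3372 × (238 − 171) = 193.592 → 194
G = 139 + 0.3372 × (31 − 139) = 102.582 → 103
B = 144 + 0.3372 × (206 − 144) = 164.906 → 165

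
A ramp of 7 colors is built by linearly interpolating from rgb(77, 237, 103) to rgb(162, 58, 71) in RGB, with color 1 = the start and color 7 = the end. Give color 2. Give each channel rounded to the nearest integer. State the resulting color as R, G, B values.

(91, 207, 98)

With 7 swatches and endpoints inclusive, swatch 2 sits at t = (2 − 1)/(7 − 1) = 1/6 ≈ 0.1667.
R = 77 + 0.1667 × (162 − 77) = 91.169 → 91
G = 237 + 0.1667 × (58 − 237) = 207.161 → 207
B = 103 + 0.1667 × (71 − 103) = 97.666 → 98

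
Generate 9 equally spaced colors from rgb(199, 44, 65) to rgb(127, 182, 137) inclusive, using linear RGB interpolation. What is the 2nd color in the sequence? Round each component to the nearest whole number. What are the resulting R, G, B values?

(190, 61, 74)

With 9 swatches and endpoints inclusive, swatch 2 sits at t = (2 − 1)/(9 − 1) = 1/8 ≈ 0.125.
R = 199 + 0.125 × (127 − 199) = 190 → 190
G = 44 + 0.125 × (182 − 44) = 61.25 → 61
B = 65 + 0.125 × (137 − 65) = 74 → 74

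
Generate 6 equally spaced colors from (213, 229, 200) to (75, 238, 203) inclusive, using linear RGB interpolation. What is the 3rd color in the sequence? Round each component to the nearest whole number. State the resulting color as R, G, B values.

With 6 swatches and endpoints inclusive, swatch 3 sits at t = (3 − 1)/(6 − 1) = 2/5 ≈ 0.4.
R = 213 + 0.4 × (75 − 213) = 157.8 → 158
G = 229 + 0.4 × (238 − 229) = 232.6 → 233
B = 200 + 0.4 × (203 − 200) = 201.2 → 201

(158, 233, 201)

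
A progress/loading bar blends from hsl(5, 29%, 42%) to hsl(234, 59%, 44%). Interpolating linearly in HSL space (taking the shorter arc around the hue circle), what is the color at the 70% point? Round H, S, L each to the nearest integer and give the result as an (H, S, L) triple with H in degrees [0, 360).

Hue: 234 − 5 = 229°, but |229| > 180 so the shorter arc goes the other way: Δh = 229 − 360 = -131°.
H = 5 + 0.7 × (-131) = -86.7 → -87 → -87 mod 360 = 273°
S = 29 + 0.7 × (59 − 29) = 50 → 50%
L = 42 + 0.7 × (44 − 42) = 43.4 → 43%

(273, 50, 43)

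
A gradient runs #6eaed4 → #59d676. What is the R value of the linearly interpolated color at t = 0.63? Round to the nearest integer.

R₁ = 110 (from #6eaed4), R₂ = 89 (from #59d676).
R = 110 + 0.63 × (89 − 110) = 96.77 → 97

97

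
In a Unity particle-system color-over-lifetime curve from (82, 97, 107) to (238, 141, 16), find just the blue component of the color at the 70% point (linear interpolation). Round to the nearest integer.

43

B = 107 + 0.7 × (16 − 107) = 43.3 → 43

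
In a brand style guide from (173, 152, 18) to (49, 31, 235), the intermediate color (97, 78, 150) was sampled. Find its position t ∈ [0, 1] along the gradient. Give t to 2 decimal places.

Invert the lerp on the B channel (largest span, 217): t = (150 − 18) / (235 − 18) = 132/217 = 0.60829.
Check on R: (97 − 173)/(49 − 173) = 0.6129 ✓

0.61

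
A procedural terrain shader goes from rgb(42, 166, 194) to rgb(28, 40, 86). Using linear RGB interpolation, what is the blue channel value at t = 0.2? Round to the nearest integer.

B = 194 + 0.2 × (86 − 194) = 172.4 → 172

172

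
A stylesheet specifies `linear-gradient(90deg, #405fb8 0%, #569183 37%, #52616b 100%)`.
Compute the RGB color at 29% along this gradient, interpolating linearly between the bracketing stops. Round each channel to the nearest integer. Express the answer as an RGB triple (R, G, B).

29% lies between the 0% and 37% stops, so the local fraction is t = (29 − 0)/(37 − 0) = 29/37 ≈ 0.7838.
#405fb8 → (64, 95, 184); #569183 → (86, 145, 131).
R = 64 + 0.7838 × (86 − 64) = 81.244 → 81
G = 95 + 0.7838 × (145 − 95) = 134.19 → 134
B = 184 + 0.7838 × (131 − 184) = 142.459 → 142

(81, 134, 142)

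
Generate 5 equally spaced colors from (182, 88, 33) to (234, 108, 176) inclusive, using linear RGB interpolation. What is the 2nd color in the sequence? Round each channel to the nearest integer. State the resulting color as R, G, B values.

With 5 swatches and endpoints inclusive, swatch 2 sits at t = (2 − 1)/(5 − 1) = 1/4 ≈ 0.25.
R = 182 + 0.25 × (234 − 182) = 195 → 195
G = 88 + 0.25 × (108 − 88) = 93 → 93
B = 33 + 0.25 × (176 − 33) = 68.75 → 69

(195, 93, 69)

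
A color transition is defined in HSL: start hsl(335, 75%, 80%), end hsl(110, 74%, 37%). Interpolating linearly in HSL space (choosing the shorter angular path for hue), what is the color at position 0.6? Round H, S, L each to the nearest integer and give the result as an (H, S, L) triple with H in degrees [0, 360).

(56, 74, 54)

Hue: 110 − 335 = -225°, but |-225| > 180 so the shorter arc goes the other way: Δh = -225 + 360 = 135°.
H = 335 + 0.6 × (135) = 416 → 416 → 416 mod 360 = 56°
S = 75 + 0.6 × (74 − 75) = 74.4 → 74%
L = 80 + 0.6 × (37 − 80) = 54.2 → 54%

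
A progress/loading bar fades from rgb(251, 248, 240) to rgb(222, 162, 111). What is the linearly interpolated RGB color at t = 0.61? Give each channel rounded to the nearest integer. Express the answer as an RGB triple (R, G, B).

(233, 196, 161)

R = 251 + 0.61 × (222 − 251) = 251 + 0.61 × -29 = 233.31 → 233
G = 248 + 0.61 × (162 − 248) = 248 + 0.61 × -86 = 195.54 → 196
B = 240 + 0.61 × (111 − 240) = 240 + 0.61 × -129 = 161.31 → 161
So the blended color is (233, 196, 161), about #e9c4a1.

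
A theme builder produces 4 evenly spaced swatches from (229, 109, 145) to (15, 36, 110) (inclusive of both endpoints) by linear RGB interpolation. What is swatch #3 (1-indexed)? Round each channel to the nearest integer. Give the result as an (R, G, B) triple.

(86, 60, 122)

With 4 swatches and endpoints inclusive, swatch 3 sits at t = (3 − 1)/(4 − 1) = 2/3 ≈ 0.6667.
R = 229 + 0.6667 × (15 − 229) = 86.326 → 86
G = 109 + 0.6667 × (36 − 109) = 60.331 → 60
B = 145 + 0.6667 × (110 − 145) = 121.666 → 122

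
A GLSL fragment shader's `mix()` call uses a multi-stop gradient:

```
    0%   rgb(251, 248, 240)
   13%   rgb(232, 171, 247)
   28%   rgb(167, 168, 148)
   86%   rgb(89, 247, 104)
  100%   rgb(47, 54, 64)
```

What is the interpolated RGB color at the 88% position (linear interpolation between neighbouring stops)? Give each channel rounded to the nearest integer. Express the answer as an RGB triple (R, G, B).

(83, 219, 98)

88% lies between the 86% and 100% stops, so the local fraction is t = (88 − 86)/(100 − 86) = 2/14 ≈ 0.1429.
R = 89 + 0.1429 × (47 − 89) = 82.998 → 83
G = 247 + 0.1429 × (54 − 247) = 219.42 → 219
B = 104 + 0.1429 × (64 − 104) = 98.284 → 98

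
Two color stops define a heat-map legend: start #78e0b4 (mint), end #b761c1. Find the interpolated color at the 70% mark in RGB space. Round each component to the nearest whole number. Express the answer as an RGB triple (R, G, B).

(164, 135, 189)

#78e0b4 → (120, 224, 180); #b761c1 → (183, 97, 193).
70% corresponds to t = 0.7.
R = 120 + 0.7 × (183 − 120) = 120 + 0.7 × 63 = 164.1 → 164
G = 224 + 0.7 × (97 − 224) = 224 + 0.7 × -127 = 135.1 → 135
B = 180 + 0.7 × (193 − 180) = 180 + 0.7 × 13 = 189.1 → 189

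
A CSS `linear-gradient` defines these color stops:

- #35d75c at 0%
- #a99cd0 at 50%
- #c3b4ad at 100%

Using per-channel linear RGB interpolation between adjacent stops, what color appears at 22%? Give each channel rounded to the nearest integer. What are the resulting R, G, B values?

(104, 189, 143)

22% lies between the 0% and 50% stops, so the local fraction is t = (22 − 0)/(50 − 0) = 22/50 ≈ 0.44.
#35d75c → (53, 215, 92); #a99cd0 → (169, 156, 208).
R = 53 + 0.44 × (169 − 53) = 104.04 → 104
G = 215 + 0.44 × (156 − 215) = 189.04 → 189
B = 92 + 0.44 × (208 − 92) = 143.04 → 143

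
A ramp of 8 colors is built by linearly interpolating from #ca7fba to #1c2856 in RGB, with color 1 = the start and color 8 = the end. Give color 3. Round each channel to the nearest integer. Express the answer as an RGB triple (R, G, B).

With 8 swatches and endpoints inclusive, swatch 3 sits at t = (3 − 1)/(8 − 1) = 2/7 ≈ 0.2857.
#ca7fba → (202, 127, 186); #1c2856 → (28, 40, 86).
R = 202 + 0.2857 × (28 − 202) = 152.288 → 152
G = 127 + 0.2857 × (40 − 127) = 102.144 → 102
B = 186 + 0.2857 × (86 − 186) = 157.43 → 157

(152, 102, 157)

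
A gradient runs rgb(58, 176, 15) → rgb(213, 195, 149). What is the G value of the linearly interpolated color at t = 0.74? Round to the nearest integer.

190

G = 176 + 0.74 × (195 − 176) = 190.06 → 190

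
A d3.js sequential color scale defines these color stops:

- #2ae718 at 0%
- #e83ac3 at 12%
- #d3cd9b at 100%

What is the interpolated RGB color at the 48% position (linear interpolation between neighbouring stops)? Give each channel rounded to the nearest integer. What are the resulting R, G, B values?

48% lies between the 12% and 100% stops, so the local fraction is t = (48 − 12)/(100 − 12) = 36/88 ≈ 0.4091.
#e83ac3 → (232, 58, 195); #d3cd9b → (211, 205, 155).
R = 232 + 0.4091 × (211 − 232) = 223.409 → 223
G = 58 + 0.4091 × (205 − 58) = 118.138 → 118
B = 195 + 0.4091 × (155 − 195) = 178.636 → 179

(223, 118, 179)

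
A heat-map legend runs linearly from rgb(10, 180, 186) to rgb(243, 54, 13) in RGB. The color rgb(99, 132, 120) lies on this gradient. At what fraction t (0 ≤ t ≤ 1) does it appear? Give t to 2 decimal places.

Invert the lerp on the R channel (largest span, 233): t = (99 − 10) / (243 − 10) = 89/233 = 0.38197.
Check on G: (132 − 180)/(54 − 180) = 0.381 ✓

0.38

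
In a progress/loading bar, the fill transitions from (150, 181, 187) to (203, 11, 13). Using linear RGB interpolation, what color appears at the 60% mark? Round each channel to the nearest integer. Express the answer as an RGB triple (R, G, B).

60% corresponds to t = 0.6.
R = 150 + 0.6 × (203 − 150) = 150 + 0.6 × 53 = 181.8 → 182
G = 181 + 0.6 × (11 − 181) = 181 + 0.6 × -170 = 79 → 79
B = 187 + 0.6 × (13 − 187) = 187 + 0.6 × -174 = 82.6 → 83

(182, 79, 83)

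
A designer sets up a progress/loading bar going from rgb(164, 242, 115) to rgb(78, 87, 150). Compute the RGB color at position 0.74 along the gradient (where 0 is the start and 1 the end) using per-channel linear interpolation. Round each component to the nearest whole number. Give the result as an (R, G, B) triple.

R = 164 + 0.74 × (78 − 164) = 164 + 0.74 × -86 = 100.36 → 100
G = 242 + 0.74 × (87 − 242) = 242 + 0.74 × -155 = 127.3 → 127
B = 115 + 0.74 × (150 − 115) = 115 + 0.74 × 35 = 140.9 → 141

(100, 127, 141)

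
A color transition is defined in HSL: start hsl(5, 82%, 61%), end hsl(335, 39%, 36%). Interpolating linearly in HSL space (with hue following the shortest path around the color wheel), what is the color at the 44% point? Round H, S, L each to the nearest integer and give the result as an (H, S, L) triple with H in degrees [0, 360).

(352, 63, 50)

Hue: 335 − 5 = 330°, but |330| > 180 so the shorter arc goes the other way: Δh = 330 − 360 = -30°.
H = 5 + 0.44 × (-30) = -8.2 → -8 → -8 mod 360 = 352°
S = 82 + 0.44 × (39 − 82) = 63.08 → 63%
L = 61 + 0.44 × (36 − 61) = 50 → 50%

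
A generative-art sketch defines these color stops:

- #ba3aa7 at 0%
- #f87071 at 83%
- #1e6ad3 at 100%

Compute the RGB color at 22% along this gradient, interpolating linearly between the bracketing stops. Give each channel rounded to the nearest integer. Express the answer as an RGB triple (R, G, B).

(202, 72, 153)

22% lies between the 0% and 83% stops, so the local fraction is t = (22 − 0)/(83 − 0) = 22/83 ≈ 0.2651.
#ba3aa7 → (186, 58, 167); #f87071 → (248, 112, 113).
R = 186 + 0.2651 × (248 − 186) = 202.436 → 202
G = 58 + 0.2651 × (112 − 58) = 72.315 → 72
B = 167 + 0.2651 × (113 − 167) = 152.685 → 153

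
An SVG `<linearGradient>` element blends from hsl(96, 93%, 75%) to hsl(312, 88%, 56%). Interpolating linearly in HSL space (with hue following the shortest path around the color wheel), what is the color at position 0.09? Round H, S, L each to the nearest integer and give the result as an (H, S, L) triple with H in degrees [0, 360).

(83, 93, 73)

Hue: 312 − 96 = 216°, but |216| > 180 so the shorter arc goes the other way: Δh = 216 − 360 = -144°.
H = 96 + 0.09 × (-144) = 83.04 → 83°
S = 93 + 0.09 × (88 − 93) = 92.55 → 93%
L = 75 + 0.09 × (56 − 75) = 73.29 → 73%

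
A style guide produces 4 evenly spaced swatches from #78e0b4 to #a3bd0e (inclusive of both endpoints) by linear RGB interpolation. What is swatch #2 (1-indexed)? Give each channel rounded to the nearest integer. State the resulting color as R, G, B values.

With 4 swatches and endpoints inclusive, swatch 2 sits at t = (2 − 1)/(4 − 1) = 1/3 ≈ 0.3333.
#78e0b4 → (120, 224, 180); #a3bd0e → (163, 189, 14).
R = 120 + 0.3333 × (163 − 120) = 134.332 → 134
G = 224 + 0.3333 × (189 − 224) = 212.334 → 212
B = 180 + 0.3333 × (14 − 180) = 124.672 → 125

(134, 212, 125)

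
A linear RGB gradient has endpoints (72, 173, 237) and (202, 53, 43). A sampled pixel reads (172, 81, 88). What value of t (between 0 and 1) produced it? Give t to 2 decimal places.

0.77

Invert the lerp on the B channel (largest span, 194): t = (88 − 237) / (43 − 237) = -149/-194 = 0.76804.
Check on R: (172 − 72)/(202 − 72) = 0.7692 ✓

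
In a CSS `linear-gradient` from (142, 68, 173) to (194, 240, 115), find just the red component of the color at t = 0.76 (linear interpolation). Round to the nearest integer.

182

R = 142 + 0.76 × (194 − 142) = 181.52 → 182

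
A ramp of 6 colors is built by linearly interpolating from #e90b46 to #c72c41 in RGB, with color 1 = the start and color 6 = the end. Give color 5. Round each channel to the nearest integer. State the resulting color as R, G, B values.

With 6 swatches and endpoints inclusive, swatch 5 sits at t = (5 − 1)/(6 − 1) = 4/5 ≈ 0.8.
#e90b46 → (233, 11, 70); #c72c41 → (199, 44, 65).
R = 233 + 0.8 × (199 − 233) = 205.8 → 206
G = 11 + 0.8 × (44 − 11) = 37.4 → 37
B = 70 + 0.8 × (65 − 70) = 66 → 66

(206, 37, 66)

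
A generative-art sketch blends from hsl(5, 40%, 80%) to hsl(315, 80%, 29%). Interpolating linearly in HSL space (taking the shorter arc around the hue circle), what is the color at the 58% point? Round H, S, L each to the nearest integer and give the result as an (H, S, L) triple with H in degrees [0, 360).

Hue: 315 − 5 = 310°, but |310| > 180 so the shorter arc goes the other way: Δh = 310 − 360 = -50°.
H = 5 + 0.58 × (-50) = -24 → -24 → -24 mod 360 = 336°
S = 40 + 0.58 × (80 − 40) = 63.2 → 63%
L = 80 + 0.58 × (29 − 80) = 50.42 → 50%

(336, 63, 50)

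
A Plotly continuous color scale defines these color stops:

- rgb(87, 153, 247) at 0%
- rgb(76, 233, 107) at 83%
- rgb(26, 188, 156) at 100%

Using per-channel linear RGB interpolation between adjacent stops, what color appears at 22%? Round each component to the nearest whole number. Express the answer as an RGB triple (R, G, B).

22% lies between the 0% and 83% stops, so the local fraction is t = (22 − 0)/(83 − 0) = 22/83 ≈ 0.2651.
R = 87 + 0.2651 × (76 − 87) = 84.084 → 84
G = 153 + 0.2651 × (233 − 153) = 174.208 → 174
B = 247 + 0.2651 × (107 − 247) = 209.886 → 210

(84, 174, 210)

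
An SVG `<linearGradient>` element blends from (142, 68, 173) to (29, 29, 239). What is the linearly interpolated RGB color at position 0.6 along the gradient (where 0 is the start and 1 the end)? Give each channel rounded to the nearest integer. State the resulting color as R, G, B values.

(74, 45, 213)

R = 142 + 0.6 × (29 − 142) = 142 + 0.6 × -113 = 74.2 → 74
G = 68 + 0.6 × (29 − 68) = 68 + 0.6 × -39 = 44.6 → 45
B = 173 + 0.6 × (239 − 173) = 173 + 0.6 × 66 = 212.6 → 213
So the blended color is (74, 45, 213), about #4a2dd5.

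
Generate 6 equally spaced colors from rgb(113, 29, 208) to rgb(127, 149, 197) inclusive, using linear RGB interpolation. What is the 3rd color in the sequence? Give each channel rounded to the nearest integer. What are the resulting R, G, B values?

With 6 swatches and endpoints inclusive, swatch 3 sits at t = (3 − 1)/(6 − 1) = 2/5 ≈ 0.4.
R = 113 + 0.4 × (127 − 113) = 118.6 → 119
G = 29 + 0.4 × (149 − 29) = 77 → 77
B = 208 + 0.4 × (197 − 208) = 203.6 → 204

(119, 77, 204)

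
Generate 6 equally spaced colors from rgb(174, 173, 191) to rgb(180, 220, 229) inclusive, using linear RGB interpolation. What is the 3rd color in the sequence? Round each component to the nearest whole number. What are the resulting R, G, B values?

(176, 192, 206)

With 6 swatches and endpoints inclusive, swatch 3 sits at t = (3 − 1)/(6 − 1) = 2/5 ≈ 0.4.
R = 174 + 0.4 × (180 − 174) = 176.4 → 176
G = 173 + 0.4 × (220 − 173) = 191.8 → 192
B = 191 + 0.4 × (229 − 191) = 206.2 → 206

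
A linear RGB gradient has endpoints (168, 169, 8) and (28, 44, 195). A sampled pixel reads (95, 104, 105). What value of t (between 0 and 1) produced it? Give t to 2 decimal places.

Invert the lerp on the B channel (largest span, 187): t = (105 − 8) / (195 − 8) = 97/187 = 0.51872.
Check on R: (95 − 168)/(28 − 168) = 0.5214 ✓

0.52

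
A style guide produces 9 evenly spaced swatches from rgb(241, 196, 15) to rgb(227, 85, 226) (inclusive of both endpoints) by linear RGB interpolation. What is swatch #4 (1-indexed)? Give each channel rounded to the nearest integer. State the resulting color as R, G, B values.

With 9 swatches and endpoints inclusive, swatch 4 sits at t = (4 − 1)/(9 − 1) = 3/8 ≈ 0.375.
R = 241 + 0.375 × (227 − 241) = 235.75 → 236
G = 196 + 0.375 × (85 − 196) = 154.375 → 154
B = 15 + 0.375 × (226 − 15) = 94.125 → 94

(236, 154, 94)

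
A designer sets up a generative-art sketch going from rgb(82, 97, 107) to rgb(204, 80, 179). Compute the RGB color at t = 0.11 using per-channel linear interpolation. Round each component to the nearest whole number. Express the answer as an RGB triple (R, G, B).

R = 82 + 0.11 × (204 − 82) = 82 + 0.11 × 122 = 95.42 → 95
G = 97 + 0.11 × (80 − 97) = 97 + 0.11 × -17 = 95.13 → 95
B = 107 + 0.11 × (179 − 107) = 107 + 0.11 × 72 = 114.92 → 115

(95, 95, 115)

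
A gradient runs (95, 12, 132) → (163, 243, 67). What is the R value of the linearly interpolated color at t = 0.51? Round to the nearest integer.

130

R = 95 + 0.51 × (163 − 95) = 129.68 → 130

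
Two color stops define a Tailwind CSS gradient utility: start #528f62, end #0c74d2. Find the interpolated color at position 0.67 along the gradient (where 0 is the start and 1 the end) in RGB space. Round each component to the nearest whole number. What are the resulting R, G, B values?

(35, 125, 173)

#528f62 → (82, 143, 98); #0c74d2 → (12, 116, 210).
R = 82 + 0.67 × (12 − 82) = 82 + 0.67 × -70 = 35.1 → 35
G = 143 + 0.67 × (116 − 143) = 143 + 0.67 × -27 = 124.91 → 125
B = 98 + 0.67 × (210 − 98) = 98 + 0.67 × 112 = 173.04 → 173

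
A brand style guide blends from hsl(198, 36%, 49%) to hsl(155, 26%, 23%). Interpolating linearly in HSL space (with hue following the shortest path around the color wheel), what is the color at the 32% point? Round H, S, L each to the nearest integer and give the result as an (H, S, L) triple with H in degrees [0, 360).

(184, 33, 41)

Hue arc: Δh = 155 − 198 = -43° (|Δh| ≤ 180, already the shorter path).
H = 198 + 0.32 × (-43) = 184.24 → 184°
S = 36 + 0.32 × (26 − 36) = 32.8 → 33%
L = 49 + 0.32 × (23 − 49) = 40.68 → 41%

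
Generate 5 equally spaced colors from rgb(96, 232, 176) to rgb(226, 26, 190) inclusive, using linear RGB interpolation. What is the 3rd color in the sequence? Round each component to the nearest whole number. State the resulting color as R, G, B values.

With 5 swatches and endpoints inclusive, swatch 3 sits at t = (3 − 1)/(5 − 1) = 2/4 ≈ 0.5.
R = 96 + 0.5 × (226 − 96) = 161 → 161
G = 232 + 0.5 × (26 − 232) = 129 → 129
B = 176 + 0.5 × (190 − 176) = 183 → 183

(161, 129, 183)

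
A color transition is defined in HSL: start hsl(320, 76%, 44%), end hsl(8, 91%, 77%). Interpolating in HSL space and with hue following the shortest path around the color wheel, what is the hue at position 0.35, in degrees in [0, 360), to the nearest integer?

Hue: 8 − 320 = -312°, but |-312| > 180 so the shorter arc goes the other way: Δh = -312 + 360 = 48°.
H = 320 + 0.35 × (48) = 336.8 → 337°

337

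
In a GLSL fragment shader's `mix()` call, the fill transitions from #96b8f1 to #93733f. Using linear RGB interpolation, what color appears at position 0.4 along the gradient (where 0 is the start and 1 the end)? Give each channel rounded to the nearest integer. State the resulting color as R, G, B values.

(149, 156, 170)

#96b8f1 → (150, 184, 241); #93733f → (147, 115, 63).
R = 150 + 0.4 × (147 − 150) = 150 + 0.4 × -3 = 148.8 → 149
G = 184 + 0.4 × (115 − 184) = 184 + 0.4 × -69 = 156.4 → 156
B = 241 + 0.4 × (63 − 241) = 241 + 0.4 × -178 = 169.8 → 170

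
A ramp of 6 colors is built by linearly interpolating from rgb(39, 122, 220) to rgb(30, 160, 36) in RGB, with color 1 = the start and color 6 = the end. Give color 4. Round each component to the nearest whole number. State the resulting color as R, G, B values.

(34, 145, 110)

With 6 swatches and endpoints inclusive, swatch 4 sits at t = (4 − 1)/(6 − 1) = 3/5 ≈ 0.6.
R = 39 + 0.6 × (30 − 39) = 33.6 → 34
G = 122 + 0.6 × (160 − 122) = 144.8 → 145
B = 220 + 0.6 × (36 − 220) = 109.6 → 110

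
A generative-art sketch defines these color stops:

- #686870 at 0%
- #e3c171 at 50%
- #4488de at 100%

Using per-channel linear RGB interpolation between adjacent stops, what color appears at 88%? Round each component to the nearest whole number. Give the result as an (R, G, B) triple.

(106, 150, 196)

88% lies between the 50% and 100% stops, so the local fraction is t = (88 − 50)/(100 − 50) = 38/50 ≈ 0.76.
#e3c171 → (227, 193, 113); #4488de → (68, 136, 222).
R = 227 + 0.76 × (68 − 227) = 106.16 → 106
G = 193 + 0.76 × (136 − 193) = 149.68 → 150
B = 113 + 0.76 × (222 − 113) = 195.84 → 196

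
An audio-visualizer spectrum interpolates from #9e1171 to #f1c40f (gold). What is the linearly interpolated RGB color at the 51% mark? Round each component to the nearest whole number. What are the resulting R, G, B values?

#9e1171 → (158, 17, 113); #f1c40f → (241, 196, 15).
51% corresponds to t = 0.51.
R = 158 + 0.51 × (241 − 158) = 158 + 0.51 × 83 = 200.33 → 200
G = 17 + 0.51 × (196 − 17) = 17 + 0.51 × 179 = 108.29 → 108
B = 113 + 0.51 × (15 − 113) = 113 + 0.51 × -98 = 63.02 → 63

(200, 108, 63)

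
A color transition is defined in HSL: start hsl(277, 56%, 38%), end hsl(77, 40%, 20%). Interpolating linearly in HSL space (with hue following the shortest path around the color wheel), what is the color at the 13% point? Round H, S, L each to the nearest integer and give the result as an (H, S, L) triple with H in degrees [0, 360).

Hue: 77 − 277 = -200°, but |-200| > 180 so the shorter arc goes the other way: Δh = -200 + 360 = 160°.
H = 277 + 0.13 × (160) = 297.8 → 298°
S = 56 + 0.13 × (40 − 56) = 53.92 → 54%
L = 38 + 0.13 × (20 − 38) = 35.66 → 36%

(298, 54, 36)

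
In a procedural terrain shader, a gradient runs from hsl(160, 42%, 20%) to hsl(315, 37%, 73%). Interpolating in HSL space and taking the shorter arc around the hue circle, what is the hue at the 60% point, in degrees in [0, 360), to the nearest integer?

253

Hue arc: Δh = 315 − 160 = 155° (|Δh| ≤ 180, already the shorter path).
H = 160 + 0.6 × (155) = 253 → 253°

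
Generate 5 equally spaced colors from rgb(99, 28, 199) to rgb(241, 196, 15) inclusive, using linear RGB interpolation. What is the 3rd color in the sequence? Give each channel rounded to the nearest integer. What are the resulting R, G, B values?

With 5 swatches and endpoints inclusive, swatch 3 sits at t = (3 − 1)/(5 − 1) = 2/4 ≈ 0.5.
R = 99 + 0.5 × (241 − 99) = 170 → 170
G = 28 + 0.5 × (196 − 28) = 112 → 112
B = 199 + 0.5 × (15 − 199) = 107 → 107

(170, 112, 107)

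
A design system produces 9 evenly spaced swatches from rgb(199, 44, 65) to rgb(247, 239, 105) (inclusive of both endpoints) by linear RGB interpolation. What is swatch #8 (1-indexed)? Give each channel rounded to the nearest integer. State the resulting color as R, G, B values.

With 9 swatches and endpoints inclusive, swatch 8 sits at t = (8 − 1)/(9 − 1) = 7/8 ≈ 0.875.
R = 199 + 0.875 × (247 − 199) = 241 → 241
G = 44 + 0.875 × (239 − 44) = 214.625 → 215
B = 65 + 0.875 × (105 − 65) = 100 → 100

(241, 215, 100)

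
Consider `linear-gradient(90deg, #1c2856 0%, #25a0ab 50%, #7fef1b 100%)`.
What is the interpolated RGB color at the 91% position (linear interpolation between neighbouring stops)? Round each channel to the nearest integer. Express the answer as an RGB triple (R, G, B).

(111, 225, 53)

91% lies between the 50% and 100% stops, so the local fraction is t = (91 − 50)/(100 − 50) = 41/50 ≈ 0.82.
#25a0ab → (37, 160, 171); #7fef1b → (127, 239, 27).
R = 37 + 0.82 × (127 − 37) = 110.8 → 111
G = 160 + 0.82 × (239 − 160) = 224.78 → 225
B = 171 + 0.82 × (27 − 171) = 52.92 → 53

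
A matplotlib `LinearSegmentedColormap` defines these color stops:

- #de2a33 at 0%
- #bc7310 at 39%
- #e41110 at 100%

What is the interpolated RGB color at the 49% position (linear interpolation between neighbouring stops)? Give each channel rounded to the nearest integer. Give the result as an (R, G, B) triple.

49% lies between the 39% and 100% stops, so the local fraction is t = (49 − 39)/(100 − 39) = 10/61 ≈ 0.1639.
#bc7310 → (188, 115, 16); #e41110 → (228, 17, 16).
R = 188 + 0.1639 × (228 − 188) = 194.556 → 195
G = 115 + 0.1639 × (17 − 115) = 98.938 → 99
B = 16 + 0.1639 × (16 − 16) = 16 → 16

(195, 99, 16)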